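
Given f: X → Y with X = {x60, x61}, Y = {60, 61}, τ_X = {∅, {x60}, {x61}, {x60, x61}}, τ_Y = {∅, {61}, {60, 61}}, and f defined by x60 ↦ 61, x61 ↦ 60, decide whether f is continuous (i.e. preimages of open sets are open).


f IS continuous.

Compute f^{-1}(U) for each U ∈ τ_Y:
  U = ∅: f^{-1}(U) = ∅ ∈ τ_X ✓.
  U = {61}: f^{-1}(U) = {x60} ∈ τ_X ✓.
  U = {60, 61}: f^{-1}(U) = {x60, x61} ∈ τ_X ✓.
Every preimage lies in τ_X, so f IS continuous.


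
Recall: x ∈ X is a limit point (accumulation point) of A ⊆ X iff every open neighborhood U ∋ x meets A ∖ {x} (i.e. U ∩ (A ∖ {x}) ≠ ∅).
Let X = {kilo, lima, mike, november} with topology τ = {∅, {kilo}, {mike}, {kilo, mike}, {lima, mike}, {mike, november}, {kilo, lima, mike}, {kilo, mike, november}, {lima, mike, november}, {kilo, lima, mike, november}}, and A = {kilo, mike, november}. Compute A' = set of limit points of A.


A' = {lima, november}

For each x ∈ X, list the open sets U ∈ τ with x ∈ U, then check whether U ∩ (A ∖ {x}) ≠ ∅ for every such U.
  x = kilo: open {kilo} ∋ x has {kilo} ∩ (A ∖ {kilo}) = ∅, so x is NOT a limit point.
  x = lima: opens ∋ x are {lima, mike}, {kilo, lima, mike}, {lima, mike, november}, {kilo, lima, mike, november}; each meets A ∖ {lima}, so x IS a limit point.
  x = mike: open {mike} ∋ x has {mike} ∩ (A ∖ {mike}) = ∅, so x is NOT a limit point.
  x = november: opens ∋ x are {mike, november}, {kilo, mike, november}, {lima, mike, november}, {kilo, lima, mike, november}; each meets A ∖ {november}, so x IS a limit point.
Collecting: A' = {lima, november}.


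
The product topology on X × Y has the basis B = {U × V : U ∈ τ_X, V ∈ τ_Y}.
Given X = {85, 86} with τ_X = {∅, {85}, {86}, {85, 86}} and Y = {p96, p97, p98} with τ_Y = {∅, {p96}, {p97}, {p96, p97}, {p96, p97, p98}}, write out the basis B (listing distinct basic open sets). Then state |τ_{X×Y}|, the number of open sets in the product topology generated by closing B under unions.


Basis B = {∅ × ∅, {85} × {p96}, {85} × {p97}, {86} × {p96}, {86} × {p97}, {85} × {p96, p97}, {85, 86} × {p96}, {85, 86} × {p97}, {86} × {p96, p97}, {85} × {p96, p97, p98}, {86} × {p96, p97, p98}, {85, 86} × {p96, p97}, {85, 86} × {p96, p97, p98}}; |τ_{X×Y}| = 25.

Enumerate products U × V with U ∈ τ_X, V ∈ τ_Y (deduplicated):
  ∅ × ∅ = {} (∅)
  {85} × {p96} = {(85,p96)}
  {85} × {p97} = {(85,p97)}
  {86} × {p96} = {(86,p96)}
  {86} × {p97} = {(86,p97)}
  {85} × {p96, p97} = {(85,p96), (85,p97)}
  {85, 86} × {p96} = {(85,p96), (86,p96)}
  {85, 86} × {p97} = {(85,p97), (86,p97)}
  {86} × {p96, p97} = {(86,p96), (86,p97)}
  {85} × {p96, p97, p98} = {(85,p96), (85,p97), (85,p98)}
  {86} × {p96, p97, p98} = {(86,p96), (86,p97), (86,p98)}
  {85, 86} × {p96, p97} = {(85,p96), (85,p97), (86,p96), (86,p97)}
  {85, 86} × {p96, p97, p98} = {(85,p96), (85,p97), (85,p98), (86,p96), (86,p97), (86,p98)}
These 13 distinct sets form the basis B.
Close under arbitrary unions to get τ_{X×Y}; counting gives |τ_{X×Y}| = 25.


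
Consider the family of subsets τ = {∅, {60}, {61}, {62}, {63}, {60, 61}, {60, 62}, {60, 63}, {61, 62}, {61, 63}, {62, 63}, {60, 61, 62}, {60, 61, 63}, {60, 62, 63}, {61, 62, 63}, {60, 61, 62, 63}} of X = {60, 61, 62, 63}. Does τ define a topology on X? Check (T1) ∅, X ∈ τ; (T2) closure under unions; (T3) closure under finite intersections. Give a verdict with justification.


τ IS a topology on X.

Axiom (T1): ∅ ∈ τ? Yes; X ∈ τ? Yes.
Axiom (T2/T3): check pairwise unions and intersections of members of τ.
All pairwise intersections and unions checked — each lies in τ. Therefore τ satisfies (T1), (T2), (T3): it IS a topology on X.


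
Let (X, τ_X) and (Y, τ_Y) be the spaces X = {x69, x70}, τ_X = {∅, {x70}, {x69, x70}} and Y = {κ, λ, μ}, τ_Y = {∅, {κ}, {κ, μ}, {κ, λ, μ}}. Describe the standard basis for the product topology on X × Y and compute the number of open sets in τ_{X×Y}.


Basis B = {∅ × ∅, {x70} × {κ}, {x69, x70} × {κ}, {x70} × {κ, μ}, {x70} × {κ, λ, μ}, {x69, x70} × {κ, μ}, {x69, x70} × {κ, λ, μ}}; |τ_{X×Y}| = 10.

Enumerate products U × V with U ∈ τ_X, V ∈ τ_Y (deduplicated):
  ∅ × ∅ = {} (∅)
  {x70} × {κ} = {(x70,κ)}
  {x69, x70} × {κ} = {(x69,κ), (x70,κ)}
  {x70} × {κ, μ} = {(x70,κ), (x70,μ)}
  {x70} × {κ, λ, μ} = {(x70,κ), (x70,λ), (x70,μ)}
  {x69, x70} × {κ, μ} = {(x69,κ), (x69,μ), (x70,κ), (x70,μ)}
  {x69, x70} × {κ, λ, μ} = {(x69,κ), (x69,λ), (x69,μ), (x70,κ), (x70,λ), (x70,μ)}
These 7 distinct sets form the basis B.
Close under arbitrary unions to get τ_{X×Y}; counting gives |τ_{X×Y}| = 10.


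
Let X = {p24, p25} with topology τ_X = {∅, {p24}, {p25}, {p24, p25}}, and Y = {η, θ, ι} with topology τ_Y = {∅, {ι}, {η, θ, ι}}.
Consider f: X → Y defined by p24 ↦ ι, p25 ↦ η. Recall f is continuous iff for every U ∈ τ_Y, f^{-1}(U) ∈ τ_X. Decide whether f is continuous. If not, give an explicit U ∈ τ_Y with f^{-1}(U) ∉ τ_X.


f IS continuous.

Compute f^{-1}(U) for each U ∈ τ_Y:
  U = ∅: f^{-1}(U) = ∅ ∈ τ_X ✓.
  U = {ι}: f^{-1}(U) = {p24} ∈ τ_X ✓.
  U = {η, θ, ι}: f^{-1}(U) = {p24, p25} ∈ τ_X ✓.
Every preimage lies in τ_X, so f IS continuous.


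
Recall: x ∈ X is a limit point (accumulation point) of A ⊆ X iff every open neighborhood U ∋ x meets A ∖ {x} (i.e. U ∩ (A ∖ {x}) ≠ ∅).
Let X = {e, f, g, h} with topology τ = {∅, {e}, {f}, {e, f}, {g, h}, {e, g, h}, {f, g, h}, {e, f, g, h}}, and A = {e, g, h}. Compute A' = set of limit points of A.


A' = {g, h}

For each x ∈ X, list the open sets U ∈ τ with x ∈ U, then check whether U ∩ (A ∖ {x}) ≠ ∅ for every such U.
  x = e: open {e} ∋ x has {e} ∩ (A ∖ {e}) = ∅, so x is NOT a limit point.
  x = f: open {f} ∋ x has {f} ∩ (A ∖ {f}) = ∅, so x is NOT a limit point.
  x = g: opens ∋ x are {g, h}, {e, g, h}, {f, g, h}, {e, f, g, h}; each meets A ∖ {g}, so x IS a limit point.
  x = h: opens ∋ x are {g, h}, {e, g, h}, {f, g, h}, {e, f, g, h}; each meets A ∖ {h}, so x IS a limit point.
Collecting: A' = {g, h}.


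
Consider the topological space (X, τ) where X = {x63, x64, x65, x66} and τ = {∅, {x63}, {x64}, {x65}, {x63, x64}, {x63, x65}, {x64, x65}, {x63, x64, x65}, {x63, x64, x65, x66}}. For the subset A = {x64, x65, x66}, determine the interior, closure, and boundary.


int(A) = {x64, x65}, cl(A) = {x64, x65, x66}, ∂A = {x66}.

Closed sets in (X, τ) are complements of opens:
  closed(X, τ) = {∅, {x66}, {x63, x66}, {x64, x66}, {x65, x66}, {x63, x64, x66}, {x63, x65, x66}, {x64, x65, x66}, {x63, x64, x65, x66}}.
int(A) = ⋃ {U ∈ τ : U ⊆ A}. Opens contained in A: ∅, {x64}, {x65}, {x64, x65}.
Taking the union of these: int(A) = {x64, x65}.
cl(A) = ⋂ {C closed : A ⊆ C}. Closed sets containing A: {x64, x65, x66}, {x63, x64, x65, x66}.
Intersecting these: cl(A) = {x64, x65, x66}.
∂A = cl(A) ∖ int(A) = {x64, x65, x66} ∖ {x64, x65} = {x66}.


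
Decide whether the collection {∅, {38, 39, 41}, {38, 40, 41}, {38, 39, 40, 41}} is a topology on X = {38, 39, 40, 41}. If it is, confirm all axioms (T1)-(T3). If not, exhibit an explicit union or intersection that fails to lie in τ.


τ is NOT a topology on X.

Axiom (T1): ∅ ∈ τ? Yes; X ∈ τ? Yes.
Axiom (T2/T3): check pairwise unions and intersections of members of τ.
Counterexample for (T3): {38, 39, 41} ∩ {38, 40, 41} = {38, 41} ∉ τ. Therefore τ is NOT a topology.


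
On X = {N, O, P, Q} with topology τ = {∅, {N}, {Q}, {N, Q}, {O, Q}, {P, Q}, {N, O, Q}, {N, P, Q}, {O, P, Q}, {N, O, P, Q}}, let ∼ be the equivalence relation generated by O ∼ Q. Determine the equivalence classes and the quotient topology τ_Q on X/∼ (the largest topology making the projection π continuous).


X/∼ = {[N], [O=Q], [P]}; |τ_Q| = 6.

Equivalence classes: [N], [O=Q], [P].
Quotient map π: X → X/∼ sends N ↦ [N], O ↦ [O=Q], P ↦ [P], Q ↦ [O=Q].
For each subset V ⊆ X/∼, compute π^{-1}(V) ⊆ X and check whether π^{-1}(V) ∈ τ. V is open in τ_Q iff π^{-1}(V) ∈ τ.
  V = {}: π^{-1}(V) = ∅ ∈ τ ✓.
  V = {[N]}: π^{-1}(V) = {N} ∈ τ ✓.
  V = {[O=Q]}: π^{-1}(V) = {O, Q} ∈ τ ✓.
  V = {[N], [O=Q]}: π^{-1}(V) = {N, O, Q} ∈ τ ✓.
  V = {[P]}: π^{-1}(V) = {P} ∉ τ ✗.
  V = {[N], [P]}: π^{-1}(V) = {N, P} ∉ τ ✗.
  V = {[O=Q], [P]}: π^{-1}(V) = {O, P, Q} ∈ τ ✓.
  V = {[N], [O=Q], [P]}: π^{-1}(V) = {N, O, P, Q} ∈ τ ✓.
Open sets in the quotient: τ_Q = {{}, {[N]}, {[O=Q]}, {[N], [O=Q]}, {[O=Q], [P]}, {[N], [O=Q], [P]}} (6 elements).


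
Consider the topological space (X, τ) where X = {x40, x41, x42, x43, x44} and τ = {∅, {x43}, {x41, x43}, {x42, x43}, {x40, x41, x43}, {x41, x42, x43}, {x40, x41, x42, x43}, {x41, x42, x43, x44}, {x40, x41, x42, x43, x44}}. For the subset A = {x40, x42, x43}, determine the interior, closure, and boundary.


int(A) = {x42, x43}, cl(A) = {x40, x41, x42, x43, x44}, ∂A = {x40, x41, x44}.

Closed sets in (X, τ) are complements of opens:
  closed(X, τ) = {∅, {x40}, {x44}, {x40, x44}, {x42, x44}, {x40, x41, x44}, {x40, x42, x44}, {x40, x41, x42, x44}, {x40, x41, x42, x43, x44}}.
int(A) = ⋃ {U ∈ τ : U ⊆ A}. Opens contained in A: ∅, {x43}, {x42, x43}.
Taking the union of these: int(A) = {x42, x43}.
cl(A) = ⋂ {C closed : A ⊆ C}. Closed sets containing A: {x40, x41, x42, x43, x44}.
Intersecting these: cl(A) = {x40, x41, x42, x43, x44}.
∂A = cl(A) ∖ int(A) = {x40, x41, x42, x43, x44} ∖ {x42, x43} = {x40, x41, x44}.


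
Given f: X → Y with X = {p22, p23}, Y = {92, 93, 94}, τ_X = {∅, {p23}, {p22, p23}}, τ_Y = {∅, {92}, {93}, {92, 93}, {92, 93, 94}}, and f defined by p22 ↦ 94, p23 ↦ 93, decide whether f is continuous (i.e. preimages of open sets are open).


f IS continuous.

Compute f^{-1}(U) for each U ∈ τ_Y:
  U = ∅: f^{-1}(U) = ∅ ∈ τ_X ✓.
  U = {92}: f^{-1}(U) = ∅ ∈ τ_X ✓.
  U = {93}: f^{-1}(U) = {p23} ∈ τ_X ✓.
  U = {92, 93}: f^{-1}(U) = {p23} ∈ τ_X ✓.
  U = {92, 93, 94}: f^{-1}(U) = {p22, p23} ∈ τ_X ✓.
Every preimage lies in τ_X, so f IS continuous.


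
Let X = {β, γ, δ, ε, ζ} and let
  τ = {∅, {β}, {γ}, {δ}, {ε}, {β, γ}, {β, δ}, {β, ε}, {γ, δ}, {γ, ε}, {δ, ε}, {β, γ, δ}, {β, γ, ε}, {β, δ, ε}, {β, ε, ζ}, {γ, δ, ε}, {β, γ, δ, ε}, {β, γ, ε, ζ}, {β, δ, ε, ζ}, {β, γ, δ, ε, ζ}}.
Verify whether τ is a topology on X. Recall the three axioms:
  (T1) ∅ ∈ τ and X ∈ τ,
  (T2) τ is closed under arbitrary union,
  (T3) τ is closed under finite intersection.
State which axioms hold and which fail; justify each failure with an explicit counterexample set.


τ IS a topology on X.

Axiom (T1): ∅ ∈ τ? Yes; X ∈ τ? Yes.
Axiom (T2/T3): check pairwise unions and intersections of members of τ.
All pairwise intersections and unions checked — each lies in τ. Therefore τ satisfies (T1), (T2), (T3): it IS a topology on X.


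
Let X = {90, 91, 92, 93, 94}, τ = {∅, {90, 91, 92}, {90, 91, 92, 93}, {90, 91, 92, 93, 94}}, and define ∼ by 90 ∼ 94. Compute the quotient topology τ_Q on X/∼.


X/∼ = {[90=94], [91], [92], [93]}; |τ_Q| = 2.

Equivalence classes: [90=94], [91], [92], [93].
Quotient map π: X → X/∼ sends 90 ↦ [90=94], 91 ↦ [91], 92 ↦ [92], 93 ↦ [93], 94 ↦ [90=94].
For each subset V ⊆ X/∼, compute π^{-1}(V) ⊆ X and check whether π^{-1}(V) ∈ τ. V is open in τ_Q iff π^{-1}(V) ∈ τ.
  V = {}: π^{-1}(V) = ∅ ∈ τ ✓.
  V = {[90=94]}: π^{-1}(V) = {90, 94} ∉ τ ✗.
  V = {[91]}: π^{-1}(V) = {91} ∉ τ ✗.
  V = {[90=94], [91]}: π^{-1}(V) = {90, 91, 94} ∉ τ ✗.
  V = {[92]}: π^{-1}(V) = {92} ∉ τ ✗.
  V = {[90=94], [92]}: π^{-1}(V) = {90, 92, 94} ∉ τ ✗.
  V = {[91], [92]}: π^{-1}(V) = {91, 92} ∉ τ ✗.
  V = {[90=94], [91], [92]}: π^{-1}(V) = {90, 91, 92, 94} ∉ τ ✗.
  V = {[93]}: π^{-1}(V) = {93} ∉ τ ✗.
  V = {[90=94], [93]}: π^{-1}(V) = {90, 93, 94} ∉ τ ✗.
  V = {[91], [93]}: π^{-1}(V) = {91, 93} ∉ τ ✗.
  V = {[90=94], [91], [93]}: π^{-1}(V) = {90, 91, 93, 94} ∉ τ ✗.
  V = {[92], [93]}: π^{-1}(V) = {92, 93} ∉ τ ✗.
  V = {[90=94], [92], [93]}: π^{-1}(V) = {90, 92, 93, 94} ∉ τ ✗.
  V = {[91], [92], [93]}: π^{-1}(V) = {91, 92, 93} ∉ τ ✗.
  V = {[90=94], [91], [92], [93]}: π^{-1}(V) = {90, 91, 92, 93, 94} ∈ τ ✓.
Open sets in the quotient: τ_Q = {{}, {[90=94], [91], [92], [93]}} (2 elements).


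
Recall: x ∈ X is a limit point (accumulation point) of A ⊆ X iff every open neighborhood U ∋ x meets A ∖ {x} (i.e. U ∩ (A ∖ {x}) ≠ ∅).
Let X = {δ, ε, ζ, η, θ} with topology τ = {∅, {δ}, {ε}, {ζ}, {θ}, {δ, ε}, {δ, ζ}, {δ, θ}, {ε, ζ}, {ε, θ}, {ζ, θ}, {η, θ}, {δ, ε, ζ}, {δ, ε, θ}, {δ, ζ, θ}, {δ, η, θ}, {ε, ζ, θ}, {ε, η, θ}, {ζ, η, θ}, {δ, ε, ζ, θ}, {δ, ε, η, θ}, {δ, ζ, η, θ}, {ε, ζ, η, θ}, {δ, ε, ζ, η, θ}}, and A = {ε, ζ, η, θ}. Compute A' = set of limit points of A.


A' = {η}

For each x ∈ X, list the open sets U ∈ τ with x ∈ U, then check whether U ∩ (A ∖ {x}) ≠ ∅ for every such U.
  x = δ: open {δ} ∋ x has {δ} ∩ (A ∖ {δ}) = ∅, so x is NOT a limit point.
  x = ε: open {ε} ∋ x has {ε} ∩ (A ∖ {ε}) = ∅, so x is NOT a limit point.
  x = ζ: open {ζ} ∋ x has {ζ} ∩ (A ∖ {ζ}) = ∅, so x is NOT a limit point.
  x = η: opens ∋ x are {η, θ}, {δ, η, θ}, {ε, η, θ}, {ζ, η, θ}, {δ, ε, η, θ}, {δ, ζ, η, θ}, {ε, ζ, η, θ}, {δ, ε, ζ, η, θ}; each meets A ∖ {η}, so x IS a limit point.
  x = θ: open {θ} ∋ x has {θ} ∩ (A ∖ {θ}) = ∅, so x is NOT a limit point.
Collecting: A' = {η}.


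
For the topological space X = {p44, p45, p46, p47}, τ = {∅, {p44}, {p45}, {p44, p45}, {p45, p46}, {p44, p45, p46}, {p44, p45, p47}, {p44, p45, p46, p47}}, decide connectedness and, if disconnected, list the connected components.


(X, τ) is connected.

Find clopen sets (U ∈ τ with X ∖ U ∈ τ):
  U = ∅, X ∖ U = {p44, p45, p46, p47} — both open, so U is clopen.
  U = {p44, p45, p46, p47}, X ∖ U = ∅ — both open, so U is clopen.
Only trivial clopens (∅ and X) exist, so (X, τ) is connected.
Compute connected components by grouping points that agree on all clopens:
  component: {p44, p45, p46, p47}


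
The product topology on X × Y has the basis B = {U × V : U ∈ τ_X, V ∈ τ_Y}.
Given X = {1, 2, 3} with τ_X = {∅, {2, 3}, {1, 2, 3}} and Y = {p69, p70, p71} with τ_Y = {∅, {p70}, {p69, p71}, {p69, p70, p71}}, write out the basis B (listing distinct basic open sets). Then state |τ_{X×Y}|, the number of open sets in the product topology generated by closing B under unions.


Basis B = {∅ × ∅, {2, 3} × {p70}, {1, 2, 3} × {p70}, {2, 3} × {p69, p71}, {1, 2, 3} × {p69, p71}, {2, 3} × {p69, p70, p71}, {1, 2, 3} × {p69, p70, p71}}; |τ_{X×Y}| = 9.

Enumerate products U × V with U ∈ τ_X, V ∈ τ_Y (deduplicated):
  ∅ × ∅ = {} (∅)
  {2, 3} × {p70} = {(2,p70), (3,p70)}
  {1, 2, 3} × {p70} = {(1,p70), (2,p70), (3,p70)}
  {2, 3} × {p69, p71} = {(2,p69), (2,p71), (3,p69), (3,p71)}
  {1, 2, 3} × {p69, p71} = {(1,p69), (1,p71), (2,p69), (2,p71), (3,p69), (3,p71)}
  {2, 3} × {p69, p70, p71} = {(2,p69), (2,p70), (2,p71), (3,p69), (3,p70), (3,p71)}
  {1, 2, 3} × {p69, p70, p71} = {(1,p69), (1,p70), (1,p71), (2,p69), (2,p70), (2,p71), (3,p69), (3,p70), (3,p71)}
These 7 distinct sets form the basis B.
Close under arbitrary unions to get τ_{X×Y}; counting gives |τ_{X×Y}| = 9.


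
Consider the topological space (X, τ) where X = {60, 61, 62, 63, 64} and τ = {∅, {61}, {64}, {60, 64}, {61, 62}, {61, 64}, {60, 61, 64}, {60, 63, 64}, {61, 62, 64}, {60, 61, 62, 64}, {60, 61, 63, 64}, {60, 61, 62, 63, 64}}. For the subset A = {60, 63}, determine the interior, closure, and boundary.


int(A) = ∅, cl(A) = {60, 63}, ∂A = {60, 63}.

Closed sets in (X, τ) are complements of opens:
  closed(X, τ) = {∅, {62}, {63}, {60, 63}, {61, 62}, {62, 63}, {60, 62, 63}, {60, 63, 64}, {61, 62, 63}, {60, 61, 62, 63}, {60, 62, 63, 64}, {60, 61, 62, 63, 64}}.
int(A) = ⋃ {U ∈ τ : U ⊆ A}. Opens contained in A: ∅.
Taking the union of these: int(A) = ∅.
cl(A) = ⋂ {C closed : A ⊆ C}. Closed sets containing A: {60, 63}, {60, 62, 63}, {60, 63, 64}, {60, 61, 62, 63}, {60, 62, 63, 64}, {60, 61, 62, 63, 64}.
Intersecting these: cl(A) = {60, 63}.
∂A = cl(A) ∖ int(A) = {60, 63} ∖ ∅ = {60, 63}.


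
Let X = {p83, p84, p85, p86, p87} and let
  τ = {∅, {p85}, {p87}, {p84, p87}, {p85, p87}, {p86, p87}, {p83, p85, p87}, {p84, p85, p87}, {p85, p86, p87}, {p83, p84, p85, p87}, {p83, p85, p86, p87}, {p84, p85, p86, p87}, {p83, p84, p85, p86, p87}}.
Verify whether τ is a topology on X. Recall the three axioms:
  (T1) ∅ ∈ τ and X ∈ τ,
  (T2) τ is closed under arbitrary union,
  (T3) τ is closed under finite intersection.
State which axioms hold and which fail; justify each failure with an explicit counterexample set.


τ is NOT a topology on X.

Axiom (T1): ∅ ∈ τ? Yes; X ∈ τ? Yes.
Axiom (T2/T3): check pairwise unions and intersections of members of τ.
Counterexample for (T2): {p84, p87} ∪ {p86, p87} = {p84, p86, p87} ∉ τ. Therefore τ is NOT a topology.


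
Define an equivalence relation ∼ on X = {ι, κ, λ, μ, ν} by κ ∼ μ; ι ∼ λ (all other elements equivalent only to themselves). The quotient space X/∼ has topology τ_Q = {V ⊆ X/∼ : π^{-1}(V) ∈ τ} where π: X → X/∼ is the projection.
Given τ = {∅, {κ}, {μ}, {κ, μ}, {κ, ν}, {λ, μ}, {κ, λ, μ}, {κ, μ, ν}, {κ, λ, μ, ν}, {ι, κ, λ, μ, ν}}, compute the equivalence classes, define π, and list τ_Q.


X/∼ = {[ι=λ], [κ=μ], [ν]}; |τ_Q| = 4.

Equivalence classes: [ι=λ], [κ=μ], [ν].
Quotient map π: X → X/∼ sends ι ↦ [ι=λ], κ ↦ [κ=μ], λ ↦ [ι=λ], μ ↦ [κ=μ], ν ↦ [ν].
For each subset V ⊆ X/∼, compute π^{-1}(V) ⊆ X and check whether π^{-1}(V) ∈ τ. V is open in τ_Q iff π^{-1}(V) ∈ τ.
  V = {}: π^{-1}(V) = ∅ ∈ τ ✓.
  V = {[ι=λ]}: π^{-1}(V) = {ι, λ} ∉ τ ✗.
  V = {[κ=μ]}: π^{-1}(V) = {κ, μ} ∈ τ ✓.
  V = {[ι=λ], [κ=μ]}: π^{-1}(V) = {ι, κ, λ, μ} ∉ τ ✗.
  V = {[ν]}: π^{-1}(V) = {ν} ∉ τ ✗.
  V = {[ι=λ], [ν]}: π^{-1}(V) = {ι, λ, ν} ∉ τ ✗.
  V = {[κ=μ], [ν]}: π^{-1}(V) = {κ, μ, ν} ∈ τ ✓.
  V = {[ι=λ], [κ=μ], [ν]}: π^{-1}(V) = {ι, κ, λ, μ, ν} ∈ τ ✓.
Open sets in the quotient: τ_Q = {{}, {[κ=μ]}, {[κ=μ], [ν]}, {[ι=λ], [κ=μ], [ν]}} (4 elements).


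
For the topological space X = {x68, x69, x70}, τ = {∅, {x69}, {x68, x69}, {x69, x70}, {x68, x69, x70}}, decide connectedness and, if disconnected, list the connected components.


(X, τ) is connected.

Find clopen sets (U ∈ τ with X ∖ U ∈ τ):
  U = ∅, X ∖ U = {x68, x69, x70} — both open, so U is clopen.
  U = {x68, x69, x70}, X ∖ U = ∅ — both open, so U is clopen.
Only trivial clopens (∅ and X) exist, so (X, τ) is connected.
Compute connected components by grouping points that agree on all clopens:
  component: {x68, x69, x70}


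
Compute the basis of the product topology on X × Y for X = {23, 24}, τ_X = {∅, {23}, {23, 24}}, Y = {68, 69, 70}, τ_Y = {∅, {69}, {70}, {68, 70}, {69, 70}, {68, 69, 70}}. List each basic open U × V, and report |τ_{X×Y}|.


Basis B = {∅ × ∅, {23} × {69}, {23} × {70}, {23} × {68, 70}, {23} × {69, 70}, {23, 24} × {69}, {23, 24} × {70}, {23} × {68, 69, 70}, {23, 24} × {68, 70}, {23, 24} × {69, 70}, {23, 24} × {68, 69, 70}}; |τ_{X×Y}| = 18.

Enumerate products U × V with U ∈ τ_X, V ∈ τ_Y (deduplicated):
  ∅ × ∅ = {} (∅)
  {23} × {69} = {(23,69)}
  {23} × {70} = {(23,70)}
  {23} × {68, 70} = {(23,68), (23,70)}
  {23} × {69, 70} = {(23,69), (23,70)}
  {23, 24} × {69} = {(23,69), (24,69)}
  {23, 24} × {70} = {(23,70), (24,70)}
  {23} × {68, 69, 70} = {(23,68), (23,69), (23,70)}
  {23, 24} × {68, 70} = {(23,68), (23,70), (24,68), (24,70)}
  {23, 24} × {69, 70} = {(23,69), (23,70), (24,69), (24,70)}
  {23, 24} × {68, 69, 70} = {(23,68), (23,69), (23,70), (24,68), (24,69), (24,70)}
These 11 distinct sets form the basis B.
Close under arbitrary unions to get τ_{X×Y}; counting gives |τ_{X×Y}| = 18.


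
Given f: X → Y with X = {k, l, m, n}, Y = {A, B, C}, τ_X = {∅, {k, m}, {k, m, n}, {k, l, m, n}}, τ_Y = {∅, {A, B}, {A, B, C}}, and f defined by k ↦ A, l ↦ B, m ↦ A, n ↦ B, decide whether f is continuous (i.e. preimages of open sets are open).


f IS continuous.

Compute f^{-1}(U) for each U ∈ τ_Y:
  U = ∅: f^{-1}(U) = ∅ ∈ τ_X ✓.
  U = {A, B}: f^{-1}(U) = {k, l, m, n} ∈ τ_X ✓.
  U = {A, B, C}: f^{-1}(U) = {k, l, m, n} ∈ τ_X ✓.
Every preimage lies in τ_X, so f IS continuous.


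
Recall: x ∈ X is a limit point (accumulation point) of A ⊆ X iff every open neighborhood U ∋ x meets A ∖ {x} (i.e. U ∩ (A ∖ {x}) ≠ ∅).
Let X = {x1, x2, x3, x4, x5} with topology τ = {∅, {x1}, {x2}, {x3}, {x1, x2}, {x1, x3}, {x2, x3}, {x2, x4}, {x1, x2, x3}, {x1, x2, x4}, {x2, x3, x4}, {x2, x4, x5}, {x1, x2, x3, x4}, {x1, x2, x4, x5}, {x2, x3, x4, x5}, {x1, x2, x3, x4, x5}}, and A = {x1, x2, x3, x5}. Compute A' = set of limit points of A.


A' = {x4, x5}

For each x ∈ X, list the open sets U ∈ τ with x ∈ U, then check whether U ∩ (A ∖ {x}) ≠ ∅ for every such U.
  x = x1: open {x1} ∋ x has {x1} ∩ (A ∖ {x1}) = ∅, so x is NOT a limit point.
  x = x2: open {x2} ∋ x has {x2} ∩ (A ∖ {x2}) = ∅, so x is NOT a limit point.
  x = x3: open {x3} ∋ x has {x3} ∩ (A ∖ {x3}) = ∅, so x is NOT a limit point.
  x = x4: opens ∋ x are {x2, x4}, {x1, x2, x4}, {x2, x3, x4}, {x2, x4, x5}, {x1, x2, x3, x4}, {x1, x2, x4, x5}, {x2, x3, x4, x5}, {x1, x2, x3, x4, x5}; each meets A ∖ {x4}, so x IS a limit point.
  x = x5: opens ∋ x are {x2, x4, x5}, {x1, x2, x4, x5}, {x2, x3, x4, x5}, {x1, x2, x3, x4, x5}; each meets A ∖ {x5}, so x IS a limit point.
Collecting: A' = {x4, x5}.


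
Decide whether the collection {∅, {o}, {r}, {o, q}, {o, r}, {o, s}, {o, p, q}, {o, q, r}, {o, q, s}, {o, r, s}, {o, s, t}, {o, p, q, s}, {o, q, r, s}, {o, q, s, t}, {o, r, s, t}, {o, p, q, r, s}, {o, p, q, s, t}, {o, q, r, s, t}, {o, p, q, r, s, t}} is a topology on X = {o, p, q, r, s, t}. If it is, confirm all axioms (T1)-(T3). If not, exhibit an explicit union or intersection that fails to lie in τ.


τ is NOT a topology on X.

Axiom (T1): ∅ ∈ τ? Yes; X ∈ τ? Yes.
Axiom (T2/T3): check pairwise unions and intersections of members of τ.
Counterexample for (T2): {r} ∪ {o, p, q} = {o, p, q, r} ∉ τ. Therefore τ is NOT a topology.


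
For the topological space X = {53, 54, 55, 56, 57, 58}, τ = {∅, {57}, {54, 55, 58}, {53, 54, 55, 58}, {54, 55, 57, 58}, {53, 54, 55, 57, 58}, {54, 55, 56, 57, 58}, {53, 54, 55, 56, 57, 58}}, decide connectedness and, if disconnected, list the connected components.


(X, τ) is connected.

Find clopen sets (U ∈ τ with X ∖ U ∈ τ):
  U = ∅, X ∖ U = {53, 54, 55, 56, 57, 58} — both open, so U is clopen.
  U = {53, 54, 55, 56, 57, 58}, X ∖ U = ∅ — both open, so U is clopen.
Only trivial clopens (∅ and X) exist, so (X, τ) is connected.
Compute connected components by grouping points that agree on all clopens:
  component: {53, 54, 55, 56, 57, 58}


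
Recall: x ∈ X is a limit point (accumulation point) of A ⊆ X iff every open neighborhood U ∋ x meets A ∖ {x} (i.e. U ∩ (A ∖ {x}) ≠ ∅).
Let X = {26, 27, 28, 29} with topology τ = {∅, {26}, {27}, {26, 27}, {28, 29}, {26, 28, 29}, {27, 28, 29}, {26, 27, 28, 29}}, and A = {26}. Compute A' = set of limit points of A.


A' = ∅

For each x ∈ X, list the open sets U ∈ τ with x ∈ U, then check whether U ∩ (A ∖ {x}) ≠ ∅ for every such U.
  x = 26: open {26} ∋ x has {26} ∩ (A ∖ {26}) = ∅, so x is NOT a limit point.
  x = 27: open {27} ∋ x has {27} ∩ (A ∖ {27}) = ∅, so x is NOT a limit point.
  x = 28: open {28, 29} ∋ x has {28, 29} ∩ (A ∖ {28}) = ∅, so x is NOT a limit point.
  x = 29: open {28, 29} ∋ x has {28, 29} ∩ (A ∖ {29}) = ∅, so x is NOT a limit point.
Collecting: A' = ∅.


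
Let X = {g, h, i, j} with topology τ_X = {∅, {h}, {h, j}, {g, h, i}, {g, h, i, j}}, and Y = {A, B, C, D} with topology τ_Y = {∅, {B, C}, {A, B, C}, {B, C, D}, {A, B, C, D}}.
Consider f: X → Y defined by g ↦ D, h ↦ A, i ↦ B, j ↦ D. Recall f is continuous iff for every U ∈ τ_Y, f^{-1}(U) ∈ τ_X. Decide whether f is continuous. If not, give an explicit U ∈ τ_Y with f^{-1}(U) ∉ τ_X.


f is NOT continuous.

Compute f^{-1}(U) for each U ∈ τ_Y:
  U = ∅: f^{-1}(U) = ∅ ∈ τ_X ✓.
  U = {B, C}: f^{-1}(U) = {i} ∉ τ_X ✗.
  U = {A, B, C}: f^{-1}(U) = {h, i} ∉ τ_X ✗.
  U = {B, C, D}: f^{-1}(U) = {g, i, j} ∉ τ_X ✗.
  U = {A, B, C, D}: f^{-1}(U) = {g, h, i, j} ∈ τ_X ✓.
Found U = {B, C} with f^{-1}(U) = {i} not in τ_X. Therefore f is NOT continuous.


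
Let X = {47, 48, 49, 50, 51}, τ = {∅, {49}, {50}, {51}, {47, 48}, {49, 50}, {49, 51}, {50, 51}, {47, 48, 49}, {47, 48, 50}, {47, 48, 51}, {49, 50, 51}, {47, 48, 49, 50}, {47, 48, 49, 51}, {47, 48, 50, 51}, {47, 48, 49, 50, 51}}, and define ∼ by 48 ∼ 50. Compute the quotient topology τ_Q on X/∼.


X/∼ = {[47], [48=50], [49], [51]}; |τ_Q| = 8.

Equivalence classes: [47], [48=50], [49], [51].
Quotient map π: X → X/∼ sends 47 ↦ [47], 48 ↦ [48=50], 49 ↦ [49], 50 ↦ [48=50], 51 ↦ [51].
For each subset V ⊆ X/∼, compute π^{-1}(V) ⊆ X and check whether π^{-1}(V) ∈ τ. V is open in τ_Q iff π^{-1}(V) ∈ τ.
  V = {}: π^{-1}(V) = ∅ ∈ τ ✓.
  V = {[47]}: π^{-1}(V) = {47} ∉ τ ✗.
  V = {[48=50]}: π^{-1}(V) = {48, 50} ∉ τ ✗.
  V = {[47], [48=50]}: π^{-1}(V) = {47, 48, 50} ∈ τ ✓.
  V = {[49]}: π^{-1}(V) = {49} ∈ τ ✓.
  V = {[47], [49]}: π^{-1}(V) = {47, 49} ∉ τ ✗.
  V = {[48=50], [49]}: π^{-1}(V) = {48, 49, 50} ∉ τ ✗.
  V = {[47], [48=50], [49]}: π^{-1}(V) = {47, 48, 49, 50} ∈ τ ✓.
  V = {[51]}: π^{-1}(V) = {51} ∈ τ ✓.
  V = {[47], [51]}: π^{-1}(V) = {47, 51} ∉ τ ✗.
  V = {[48=50], [51]}: π^{-1}(V) = {48, 50, 51} ∉ τ ✗.
  V = {[47], [48=50], [51]}: π^{-1}(V) = {47, 48, 50, 51} ∈ τ ✓.
  V = {[49], [51]}: π^{-1}(V) = {49, 51} ∈ τ ✓.
  V = {[47], [49], [51]}: π^{-1}(V) = {47, 49, 51} ∉ τ ✗.
  V = {[48=50], [49], [51]}: π^{-1}(V) = {48, 49, 50, 51} ∉ τ ✗.
  V = {[47], [48=50], [49], [51]}: π^{-1}(V) = {47, 48, 49, 50, 51} ∈ τ ✓.
Open sets in the quotient: τ_Q = {{}, {[47], [48=50]}, {[49]}, {[47], [48=50], [49]}, {[51]}, {[47], [48=50], [51]}, {[49], [51]}, {[47], [48=50], [49], [51]}} (8 elements).


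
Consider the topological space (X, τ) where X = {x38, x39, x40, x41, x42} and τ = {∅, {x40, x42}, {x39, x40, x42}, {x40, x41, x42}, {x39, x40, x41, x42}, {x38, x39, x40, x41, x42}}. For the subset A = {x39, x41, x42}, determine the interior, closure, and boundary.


int(A) = ∅, cl(A) = {x38, x39, x40, x41, x42}, ∂A = {x38, x39, x40, x41, x42}.

Closed sets in (X, τ) are complements of opens:
  closed(X, τ) = {∅, {x38}, {x38, x39}, {x38, x41}, {x38, x39, x41}, {x38, x39, x40, x41, x42}}.
int(A) = ⋃ {U ∈ τ : U ⊆ A}. Opens contained in A: ∅.
Taking the union of these: int(A) = ∅.
cl(A) = ⋂ {C closed : A ⊆ C}. Closed sets containing A: {x38, x39, x40, x41, x42}.
Intersecting these: cl(A) = {x38, x39, x40, x41, x42}.
∂A = cl(A) ∖ int(A) = {x38, x39, x40, x41, x42} ∖ ∅ = {x38, x39, x40, x41, x42}.


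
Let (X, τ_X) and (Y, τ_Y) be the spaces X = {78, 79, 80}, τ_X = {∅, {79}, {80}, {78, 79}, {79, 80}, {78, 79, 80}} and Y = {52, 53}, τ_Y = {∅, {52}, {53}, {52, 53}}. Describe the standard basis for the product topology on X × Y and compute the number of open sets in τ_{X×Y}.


Basis B = {∅ × ∅, {79} × {52}, {79} × {53}, {80} × {52}, {80} × {53}, {78, 79} × {52}, {78, 79} × {53}, {79} × {52, 53}, {79, 80} × {52}, {79, 80} × {53}, {80} × {52, 53}, {78, 79, 80} × {52}, {78, 79, 80} × {53}, {78, 79} × {52, 53}, {79, 80} × {52, 53}, {78, 79, 80} × {52, 53}}; |τ_{X×Y}| = 36.

Enumerate products U × V with U ∈ τ_X, V ∈ τ_Y (deduplicated):
  ∅ × ∅ = {} (∅)
  {79} × {52} = {(79,52)}
  {79} × {53} = {(79,53)}
  {80} × {52} = {(80,52)}
  {80} × {53} = {(80,53)}
  {78, 79} × {52} = {(78,52), (79,52)}
  {78, 79} × {53} = {(78,53), (79,53)}
  {79} × {52, 53} = {(79,52), (79,53)}
  {79, 80} × {52} = {(79,52), (80,52)}
  {79, 80} × {53} = {(79,53), (80,53)}
  {80} × {52, 53} = {(80,52), (80,53)}
  {78, 79, 80} × {52} = {(78,52), (79,52), (80,52)}
  {78, 79, 80} × {53} = {(78,53), (79,53), (80,53)}
  {78, 79} × {52, 53} = {(78,52), (78,53), (79,52), (79,53)}
  {79, 80} × {52, 53} = {(79,52), (79,53), (80,52), (80,53)}
  {78, 79, 80} × {52, 53} = {(78,52), (78,53), (79,52), (79,53), (80,52), (80,53)}
These 16 distinct sets form the basis B.
Close under arbitrary unions to get τ_{X×Y}; counting gives |τ_{X×Y}| = 36.


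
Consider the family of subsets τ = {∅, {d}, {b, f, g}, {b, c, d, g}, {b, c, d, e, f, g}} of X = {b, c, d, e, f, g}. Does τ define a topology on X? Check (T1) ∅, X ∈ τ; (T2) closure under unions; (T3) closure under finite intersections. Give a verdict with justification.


τ is NOT a topology on X.

Axiom (T1): ∅ ∈ τ? Yes; X ∈ τ? Yes.
Axiom (T2/T3): check pairwise unions and intersections of members of τ.
Counterexample for (T2): {d} ∪ {b, f, g} = {b, d, f, g} ∉ τ. Therefore τ is NOT a topology.


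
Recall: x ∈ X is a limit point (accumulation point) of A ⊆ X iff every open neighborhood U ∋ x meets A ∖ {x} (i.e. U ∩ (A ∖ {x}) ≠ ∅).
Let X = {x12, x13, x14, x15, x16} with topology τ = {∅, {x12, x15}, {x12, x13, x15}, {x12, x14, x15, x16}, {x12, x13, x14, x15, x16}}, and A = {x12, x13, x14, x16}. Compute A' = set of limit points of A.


A' = {x13, x14, x15, x16}

For each x ∈ X, list the open sets U ∈ τ with x ∈ U, then check whether U ∩ (A ∖ {x}) ≠ ∅ for every such U.
  x = x12: open {x12, x15} ∋ x has {x12, x15} ∩ (A ∖ {x12}) = ∅, so x is NOT a limit point.
  x = x13: opens ∋ x are {x12, x13, x15}, {x12, x13, x14, x15, x16}; each meets A ∖ {x13}, so x IS a limit point.
  x = x14: opens ∋ x are {x12, x14, x15, x16}, {x12, x13, x14, x15, x16}; each meets A ∖ {x14}, so x IS a limit point.
  x = x15: opens ∋ x are {x12, x15}, {x12, x13, x15}, {x12, x14, x15, x16}, {x12, x13, x14, x15, x16}; each meets A ∖ {x15}, so x IS a limit point.
  x = x16: opens ∋ x are {x12, x14, x15, x16}, {x12, x13, x14, x15, x16}; each meets A ∖ {x16}, so x IS a limit point.
Collecting: A' = {x13, x14, x15, x16}.


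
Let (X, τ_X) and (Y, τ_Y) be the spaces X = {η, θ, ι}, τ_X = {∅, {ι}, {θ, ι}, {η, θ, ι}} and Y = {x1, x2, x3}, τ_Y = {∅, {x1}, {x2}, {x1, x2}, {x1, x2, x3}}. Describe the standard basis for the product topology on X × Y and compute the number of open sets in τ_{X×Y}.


Basis B = {∅ × ∅, {ι} × {x1}, {ι} × {x2}, {θ, ι} × {x1}, {θ, ι} × {x2}, {ι} × {x1, x2}, {η, θ, ι} × {x1}, {η, θ, ι} × {x2}, {ι} × {x1, x2, x3}, {θ, ι} × {x1, x2}, {η, θ, ι} × {x1, x2}, {θ, ι} × {x1, x2, x3}, {η, θ, ι} × {x1, x2, x3}}; |τ_{X×Y}| = 30.

Enumerate products U × V with U ∈ τ_X, V ∈ τ_Y (deduplicated):
  ∅ × ∅ = {} (∅)
  {ι} × {x1} = {(ι,x1)}
  {ι} × {x2} = {(ι,x2)}
  {θ, ι} × {x1} = {(θ,x1), (ι,x1)}
  {θ, ι} × {x2} = {(θ,x2), (ι,x2)}
  {ι} × {x1, x2} = {(ι,x1), (ι,x2)}
  {η, θ, ι} × {x1} = {(η,x1), (θ,x1), (ι,x1)}
  {η, θ, ι} × {x2} = {(η,x2), (θ,x2), (ι,x2)}
  {ι} × {x1, x2, x3} = {(ι,x1), (ι,x2), (ι,x3)}
  {θ, ι} × {x1, x2} = {(θ,x1), (θ,x2), (ι,x1), (ι,x2)}
  {η, θ, ι} × {x1, x2} = {(η,x1), (η,x2), (θ,x1), (θ,x2), (ι,x1), (ι,x2)}
  {θ, ι} × {x1, x2, x3} = {(θ,x1), (θ,x2), (θ,x3), (ι,x1), (ι,x2), (ι,x3)}
  {η, θ, ι} × {x1, x2, x3} = {(η,x1), (η,x2), (η,x3), (θ,x1), (θ,x2), (θ,x3), (ι,x1), (ι,x2), (ι,x3)}
These 13 distinct sets form the basis B.
Close under arbitrary unions to get τ_{X×Y}; counting gives |τ_{X×Y}| = 30.


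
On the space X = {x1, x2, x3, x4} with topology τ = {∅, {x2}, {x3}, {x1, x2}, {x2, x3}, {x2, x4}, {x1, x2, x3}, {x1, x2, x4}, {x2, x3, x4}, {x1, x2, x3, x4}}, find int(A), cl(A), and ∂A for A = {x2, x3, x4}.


int(A) = {x2, x3, x4}, cl(A) = {x1, x2, x3, x4}, ∂A = {x1}.

Closed sets in (X, τ) are complements of opens:
  closed(X, τ) = {∅, {x1}, {x3}, {x4}, {x1, x3}, {x1, x4}, {x3, x4}, {x1, x2, x4}, {x1, x3, x4}, {x1, x2, x3, x4}}.
int(A) = ⋃ {U ∈ τ : U ⊆ A}. Opens contained in A: ∅, {x2}, {x3}, {x2, x3}, {x2, x4}, {x2, x3, x4}.
Taking the union of these: int(A) = {x2, x3, x4}.
cl(A) = ⋂ {C closed : A ⊆ C}. Closed sets containing A: {x1, x2, x3, x4}.
Intersecting these: cl(A) = {x1, x2, x3, x4}.
∂A = cl(A) ∖ int(A) = {x1, x2, x3, x4} ∖ {x2, x3, x4} = {x1}.


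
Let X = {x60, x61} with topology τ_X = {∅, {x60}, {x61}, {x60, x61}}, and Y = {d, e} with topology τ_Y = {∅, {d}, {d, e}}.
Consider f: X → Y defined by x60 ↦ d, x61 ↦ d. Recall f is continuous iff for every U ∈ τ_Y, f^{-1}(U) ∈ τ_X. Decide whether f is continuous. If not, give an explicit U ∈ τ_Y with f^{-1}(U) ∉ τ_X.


f IS continuous.

Compute f^{-1}(U) for each U ∈ τ_Y:
  U = ∅: f^{-1}(U) = ∅ ∈ τ_X ✓.
  U = {d}: f^{-1}(U) = {x60, x61} ∈ τ_X ✓.
  U = {d, e}: f^{-1}(U) = {x60, x61} ∈ τ_X ✓.
Every preimage lies in τ_X, so f IS continuous.


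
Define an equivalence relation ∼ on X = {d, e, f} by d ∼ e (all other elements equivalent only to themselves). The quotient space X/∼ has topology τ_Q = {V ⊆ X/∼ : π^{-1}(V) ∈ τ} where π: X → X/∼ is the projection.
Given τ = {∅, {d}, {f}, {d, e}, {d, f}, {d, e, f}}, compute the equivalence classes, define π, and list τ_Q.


X/∼ = {[d=e], [f]}; |τ_Q| = 4.

Equivalence classes: [d=e], [f].
Quotient map π: X → X/∼ sends d ↦ [d=e], e ↦ [d=e], f ↦ [f].
For each subset V ⊆ X/∼, compute π^{-1}(V) ⊆ X and check whether π^{-1}(V) ∈ τ. V is open in τ_Q iff π^{-1}(V) ∈ τ.
  V = {}: π^{-1}(V) = ∅ ∈ τ ✓.
  V = {[d=e]}: π^{-1}(V) = {d, e} ∈ τ ✓.
  V = {[f]}: π^{-1}(V) = {f} ∈ τ ✓.
  V = {[d=e], [f]}: π^{-1}(V) = {d, e, f} ∈ τ ✓.
Open sets in the quotient: τ_Q = {{}, {[d=e]}, {[f]}, {[d=e], [f]}} (4 elements).


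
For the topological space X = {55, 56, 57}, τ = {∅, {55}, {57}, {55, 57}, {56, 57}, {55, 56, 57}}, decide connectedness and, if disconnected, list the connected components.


(X, τ) is disconnected; components = [{55}, {56, 57}].

Find clopen sets (U ∈ τ with X ∖ U ∈ τ):
  U = ∅, X ∖ U = {55, 56, 57} — both open, so U is clopen.
  U = {55}, X ∖ U = {56, 57} — both open, so U is clopen.
  U = {56, 57}, X ∖ U = {55} — both open, so U is clopen.
  U = {55, 56, 57}, X ∖ U = ∅ — both open, so U is clopen.
Nontrivial clopen(s) exist: e.g. {56, 57}. So (X, τ) is disconnected.
Compute connected components by grouping points that agree on all clopens:
  component: {55}
  component: {56, 57}


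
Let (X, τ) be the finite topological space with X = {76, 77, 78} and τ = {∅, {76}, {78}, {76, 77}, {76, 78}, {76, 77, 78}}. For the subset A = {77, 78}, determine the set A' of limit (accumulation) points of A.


A' = ∅

For each x ∈ X, list the open sets U ∈ τ with x ∈ U, then check whether U ∩ (A ∖ {x}) ≠ ∅ for every such U.
  x = 76: open {76} ∋ x has {76} ∩ (A ∖ {76}) = ∅, so x is NOT a limit point.
  x = 77: open {76, 77} ∋ x has {76, 77} ∩ (A ∖ {77}) = ∅, so x is NOT a limit point.
  x = 78: open {78} ∋ x has {78} ∩ (A ∖ {78}) = ∅, so x is NOT a limit point.
Collecting: A' = ∅.


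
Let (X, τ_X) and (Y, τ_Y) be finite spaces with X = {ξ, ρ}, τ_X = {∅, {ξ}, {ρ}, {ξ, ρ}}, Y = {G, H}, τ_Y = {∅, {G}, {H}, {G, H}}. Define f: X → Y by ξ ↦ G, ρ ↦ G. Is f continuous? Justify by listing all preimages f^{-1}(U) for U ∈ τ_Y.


f IS continuous.

Compute f^{-1}(U) for each U ∈ τ_Y:
  U = ∅: f^{-1}(U) = ∅ ∈ τ_X ✓.
  U = {G}: f^{-1}(U) = {ξ, ρ} ∈ τ_X ✓.
  U = {H}: f^{-1}(U) = ∅ ∈ τ_X ✓.
  U = {G, H}: f^{-1}(U) = {ξ, ρ} ∈ τ_X ✓.
Every preimage lies in τ_X, so f IS continuous.


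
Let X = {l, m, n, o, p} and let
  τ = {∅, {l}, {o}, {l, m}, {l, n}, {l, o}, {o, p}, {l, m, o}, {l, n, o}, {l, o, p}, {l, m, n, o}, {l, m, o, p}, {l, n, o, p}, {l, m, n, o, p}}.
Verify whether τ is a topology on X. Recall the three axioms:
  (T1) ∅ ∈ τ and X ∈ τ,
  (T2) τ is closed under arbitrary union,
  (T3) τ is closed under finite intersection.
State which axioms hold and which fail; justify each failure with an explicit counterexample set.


τ is NOT a topology on X.

Axiom (T1): ∅ ∈ τ? Yes; X ∈ τ? Yes.
Axiom (T2/T3): check pairwise unions and intersections of members of τ.
Counterexample for (T2): {l, m} ∪ {l, n} = {l, m, n} ∉ τ. Therefore τ is NOT a topology.


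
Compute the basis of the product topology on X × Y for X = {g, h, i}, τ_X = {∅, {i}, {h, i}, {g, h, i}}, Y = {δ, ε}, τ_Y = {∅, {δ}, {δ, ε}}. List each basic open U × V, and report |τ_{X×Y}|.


Basis B = {∅ × ∅, {i} × {δ}, {h, i} × {δ}, {i} × {δ, ε}, {g, h, i} × {δ}, {h, i} × {δ, ε}, {g, h, i} × {δ, ε}}; |τ_{X×Y}| = 10.

Enumerate products U × V with U ∈ τ_X, V ∈ τ_Y (deduplicated):
  ∅ × ∅ = {} (∅)
  {i} × {δ} = {(i,δ)}
  {h, i} × {δ} = {(h,δ), (i,δ)}
  {i} × {δ, ε} = {(i,δ), (i,ε)}
  {g, h, i} × {δ} = {(g,δ), (h,δ), (i,δ)}
  {h, i} × {δ, ε} = {(h,δ), (h,ε), (i,δ), (i,ε)}
  {g, h, i} × {δ, ε} = {(g,δ), (g,ε), (h,δ), (h,ε), (i,δ), (i,ε)}
These 7 distinct sets form the basis B.
Close under arbitrary unions to get τ_{X×Y}; counting gives |τ_{X×Y}| = 10.


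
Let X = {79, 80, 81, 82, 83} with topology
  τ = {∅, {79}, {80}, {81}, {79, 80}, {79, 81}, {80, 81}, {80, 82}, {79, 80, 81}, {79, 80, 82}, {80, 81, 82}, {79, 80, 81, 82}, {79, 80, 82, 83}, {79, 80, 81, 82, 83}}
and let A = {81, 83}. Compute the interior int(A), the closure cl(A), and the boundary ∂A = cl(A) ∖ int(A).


int(A) = {81}, cl(A) = {81, 83}, ∂A = {83}.

Closed sets in (X, τ) are complements of opens:
  closed(X, τ) = {∅, {81}, {83}, {79, 83}, {81, 83}, {82, 83}, {79, 81, 83}, {79, 82, 83}, {80, 82, 83}, {81, 82, 83}, {79, 80, 82, 83}, {79, 81, 82, 83}, {80, 81, 82, 83}, {79, 80, 81, 82, 83}}.
int(A) = ⋃ {U ∈ τ : U ⊆ A}. Opens contained in A: ∅, {81}.
Taking the union of these: int(A) = {81}.
cl(A) = ⋂ {C closed : A ⊆ C}. Closed sets containing A: {81, 83}, {79, 81, 83}, {81, 82, 83}, {79, 81, 82, 83}, {80, 81, 82, 83}, {79, 80, 81, 82, 83}.
Intersecting these: cl(A) = {81, 83}.
∂A = cl(A) ∖ int(A) = {81, 83} ∖ {81} = {83}.


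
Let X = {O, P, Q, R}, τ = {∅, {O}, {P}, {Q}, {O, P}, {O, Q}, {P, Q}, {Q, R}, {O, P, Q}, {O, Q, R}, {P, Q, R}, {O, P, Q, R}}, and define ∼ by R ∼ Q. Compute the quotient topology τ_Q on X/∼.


X/∼ = {[O], [P], [Q=R]}; |τ_Q| = 8.

Equivalence classes: [O], [P], [Q=R].
Quotient map π: X → X/∼ sends O ↦ [O], P ↦ [P], Q ↦ [Q=R], R ↦ [Q=R].
For each subset V ⊆ X/∼, compute π^{-1}(V) ⊆ X and check whether π^{-1}(V) ∈ τ. V is open in τ_Q iff π^{-1}(V) ∈ τ.
  V = {}: π^{-1}(V) = ∅ ∈ τ ✓.
  V = {[O]}: π^{-1}(V) = {O} ∈ τ ✓.
  V = {[P]}: π^{-1}(V) = {P} ∈ τ ✓.
  V = {[O], [P]}: π^{-1}(V) = {O, P} ∈ τ ✓.
  V = {[Q=R]}: π^{-1}(V) = {Q, R} ∈ τ ✓.
  V = {[O], [Q=R]}: π^{-1}(V) = {O, Q, R} ∈ τ ✓.
  V = {[P], [Q=R]}: π^{-1}(V) = {P, Q, R} ∈ τ ✓.
  V = {[O], [P], [Q=R]}: π^{-1}(V) = {O, P, Q, R} ∈ τ ✓.
Open sets in the quotient: τ_Q = {{}, {[O]}, {[P]}, {[O], [P]}, {[Q=R]}, {[O], [Q=R]}, {[P], [Q=R]}, {[O], [P], [Q=R]}} (8 elements).
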